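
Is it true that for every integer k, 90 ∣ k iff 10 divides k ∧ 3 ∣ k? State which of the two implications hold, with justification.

Converse. This fails: take k = 30. Both 10 ∣ 30 and 3 ∣ 30, yet 30 is not a multiple of 90 (since 30 = 0·90 + 30), so 90 ∤ 30.

Forward direction. If 90 ∣ k, write k = 90q. Since 90 = 9·10, k = 10·(9q), so 10 ∣ k; and since 90 = 30·3, k = 3·(30q), so 3 ∣ k.

Only the forward direction holds.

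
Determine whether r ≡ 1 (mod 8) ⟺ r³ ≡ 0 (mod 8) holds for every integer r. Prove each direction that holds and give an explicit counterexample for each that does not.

Neither direction holds.

(⟹) This fails: take r = 1. Then 1 ≡ 1 (mod 8), but 1³ = 1 ≡ 1 (mod 8), not 0.

(⟸) This fails: take r = 0. Then 0³ = 0 ≡ 0 (mod 8), yet 0 ≡ 0 (mod 8), not 1.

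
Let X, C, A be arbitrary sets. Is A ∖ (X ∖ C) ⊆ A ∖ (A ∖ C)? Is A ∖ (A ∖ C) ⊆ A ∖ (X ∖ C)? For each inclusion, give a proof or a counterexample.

(⊆) fails; (⊇) holds.

Forward inclusion. This inclusion fails. Take X = ∅, C = ∅, A = {1}; then 1 ∈ A ∖ (X ∖ C) but 1 ∉ A ∖ (A ∖ C).

Reverse inclusion. Let x ∈ A ∖ (A ∖ C). Then either x ∈ C ∩ A and x ∉ X; or x ∈ X ∩ C ∩ A. In each case x ∈ A ∖ (X ∖ C), so A ∖ (A ∖ C) ⊆ A ∖ (X ∖ C).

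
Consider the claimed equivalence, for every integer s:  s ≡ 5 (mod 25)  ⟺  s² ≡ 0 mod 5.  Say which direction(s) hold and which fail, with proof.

(⟸) This fails: take s = 0. Then 0² = 0 ≡ 0 (mod 5), yet 0 ≡ 0 (mod 25), not 5.

(⟹) Suppose s ≡ 5 (mod 25). Then s² ≡ 5² = 25 (mod 25), and since 5 ∣ 25, also s² ≡ 0 (mod 5).

Not equivalent: only (⇒) holds.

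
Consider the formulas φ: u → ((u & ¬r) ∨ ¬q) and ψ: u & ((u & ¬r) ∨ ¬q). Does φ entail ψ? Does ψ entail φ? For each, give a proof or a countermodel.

(⇐) Assume the antecedent. If r is true, the antecedent forces (r = T, u = T, q = F), and u → ((u & ¬r) ∨ ¬q) holds there. If r is false, u → ((u & ¬r) ∨ ¬q) reduces to true regardless of the other variables. Either way u → ((u & ¬r) ∨ ¬q) holds.

(⇒) This fails. Under r = F, u = F, q = F, the left side is true but the right side is false.

Only the reverse direction holds.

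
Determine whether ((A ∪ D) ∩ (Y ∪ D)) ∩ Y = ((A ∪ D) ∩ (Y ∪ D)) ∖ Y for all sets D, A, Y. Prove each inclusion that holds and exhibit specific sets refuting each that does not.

Forward inclusion. This inclusion fails. Take D = {1}, A = ∅, Y = {1}; then 1 ∈ ((A ∪ D) ∩ (Y ∪ D)) ∩ Y but 1 ∉ ((A ∪ D) ∩ (Y ∪ D)) ∖ Y.

Reverse inclusion. This inclusion fails. Take D = {1}, A = ∅, Y = ∅; then 1 ∈ ((A ∪ D) ∩ (Y ∪ D)) ∖ Y but 1 ∉ ((A ∪ D) ∩ (Y ∪ D)) ∩ Y.

Both inclusions fail.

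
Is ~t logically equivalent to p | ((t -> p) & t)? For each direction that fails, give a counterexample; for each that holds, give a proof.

[⇒] This fails. Under t = F, p = F, the left side is true but the right side is false.

[⇐] This fails. Under t = T, p = T, the left side is false but the right side is true.

(⇒) fails and (⇐) fails.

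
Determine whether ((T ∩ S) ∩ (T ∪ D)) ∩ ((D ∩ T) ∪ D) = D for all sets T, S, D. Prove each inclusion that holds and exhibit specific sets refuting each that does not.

(⊆) holds; (⊇) fails.

(⟹) Let x ∈ ((T ∩ S) ∩ (T ∪ D)) ∩ ((D ∩ T) ∪ D). Then x ∈ T ∩ S ∩ D, from which x ∈ D.

(⟸) This inclusion fails. Take T = ∅, S = ∅, D = {1}; then 1 ∈ D but 1 ∉ ((T ∩ S) ∩ (T ∪ D)) ∩ ((D ∩ T) ∪ D).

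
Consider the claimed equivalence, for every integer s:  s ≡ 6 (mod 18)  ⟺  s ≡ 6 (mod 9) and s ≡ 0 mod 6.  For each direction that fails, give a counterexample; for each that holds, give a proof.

(⇒) Suppose s ≡ 6 (mod 18); write s = 18j + 6. Since 9 ∣ 18, reducing mod 9 gives s ≡ 6 (mod 9); since 6 ∣ 18, reducing mod 6 gives s ≡ 6 ≡ 0 (mod 6).

(⇐) Conversely, if s ≡ 6 (mod 9) and s ≡ 0 (mod 6), then by the Chinese remainder theorem s ≡ 6 (mod 18). This is exactly s ≡ 6 (mod 18).

Both directions hold; the statement is true.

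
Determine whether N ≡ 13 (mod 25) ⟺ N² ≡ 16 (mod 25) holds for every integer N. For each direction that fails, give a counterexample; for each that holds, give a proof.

Both directions fail.

(⟹) This fails: take N = 13. Then 13 ≡ 13 (mod 25), but 13² = 169 ≡ 19 (mod 25), not 16.

(⟸) This fails: take N = 4. Then 4² = 16 ≡ 16 (mod 25), yet 4 ≡ 4 (mod 25), not 13.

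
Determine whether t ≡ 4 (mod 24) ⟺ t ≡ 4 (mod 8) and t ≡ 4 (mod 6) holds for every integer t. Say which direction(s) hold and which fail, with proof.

Both directions hold; the statement is true.

Forward direction. Suppose t ≡ 4 (mod 24); write t = 24j + 4. Since 8 ∣ 24, reducing mod 8 gives t ≡ 4 (mod 8); since 6 ∣ 24, reducing mod 6 gives t ≡ 4 (mod 6).

Converse. If t ≡ 4 (mod 8) and t ≡ 4 (mod 6), then by the Chinese remainder theorem t ≡ 4 (mod 24). This is exactly t ≡ 4 (mod 24).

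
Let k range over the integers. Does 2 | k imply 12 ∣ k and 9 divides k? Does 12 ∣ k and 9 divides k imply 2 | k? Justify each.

(→) This fails: take k = 2. Certainly 2 ∣ 2, but 12 ∤ 2.

(←) Suppose 12 ∣ k and 9 ∣ k. Any common multiple of 12 and 9 is a multiple of their lcm; here lcm(12, 9) = 12·9/gcd(12, 9) = 108/3 = 36, so 36 ∣ k. Since 2 ∣ 36, it follows that 2 ∣ k.

Only the converse holds.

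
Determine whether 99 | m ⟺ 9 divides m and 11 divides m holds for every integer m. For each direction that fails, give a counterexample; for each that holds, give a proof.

Both directions hold; the statement is true.

(⇐) Suppose 9 ∣ m and 11 ∣ m. Any common multiple of 9 and 11 is a multiple of their lcm; here gcd(9, 11) = 1, so lcm(9, 11) = 9·11 = 99, so 99 ∣ m.

(⇒) If 99 ∣ m, write m = 99q. Since 99 = 11·9, m = 9·(11q), so 9 ∣ m; and since 99 = 9·11, m = 11·(9q), so 11 ∣ m.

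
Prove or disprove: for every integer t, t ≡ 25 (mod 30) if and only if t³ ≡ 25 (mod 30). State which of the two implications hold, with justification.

(⟹) Suppose t ≡ 25 (mod 30). Write t = 30j + 25. Then (30j + 25)³ = 27000j³ + 67500j² + 56250j + 15625 = 30(900j³ + 2250j² + 1875j + 520) + 25, so t³ ≡ 25 (mod 30).

(⟸) Conversely, suppose t³ ≡ 25 (mod 30). The only residue r in {0, …, 29} with r³ ≡ 25 (mod 30) is r = 25, so t ≡ 25 (mod 30).

Both directions hold.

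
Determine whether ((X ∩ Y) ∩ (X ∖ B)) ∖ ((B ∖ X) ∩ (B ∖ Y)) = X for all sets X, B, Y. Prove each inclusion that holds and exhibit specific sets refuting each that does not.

(⊆) holds; (⊇) fails.

Forward inclusion. Let x ∈ ((X ∩ Y) ∩ (X ∖ B)) ∖ ((B ∖ X) ∩ (B ∖ Y)). Then x ∈ X ∩ Y and x ∉ B, from which x ∈ X.

Reverse inclusion. This inclusion fails. Take X = {1}, B = ∅, Y = ∅; then 1 ∈ X but 1 ∉ ((X ∩ Y) ∩ (X ∖ B)) ∖ ((B ∖ X) ∩ (B ∖ Y)).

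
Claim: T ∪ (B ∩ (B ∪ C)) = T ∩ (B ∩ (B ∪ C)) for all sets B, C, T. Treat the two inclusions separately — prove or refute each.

Reverse inclusion. Let x ∈ T ∩ (B ∩ (B ∪ C)). Then either x ∈ B ∩ T and x ∉ C; or x ∈ B ∩ C ∩ T. In each case x ∈ T ∪ (B ∩ (B ∪ C)), so T ∩ (B ∩ (B ∪ C)) ⊆ T ∪ (B ∩ (B ∪ C)).

Forward inclusion. This inclusion fails. Take B = {1}, C = ∅, T = ∅; then 1 ∈ T ∪ (B ∩ (B ∪ C)) but 1 ∉ T ∩ (B ∩ (B ∪ C)).

The sets are not equal: only the reverse inclusion holds.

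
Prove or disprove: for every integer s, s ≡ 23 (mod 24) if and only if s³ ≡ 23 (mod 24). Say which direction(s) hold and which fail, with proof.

Forward direction. Suppose s ≡ 23 (mod 24). Write s = 24j + 23. Then (24j + 23)³ = 13824j³ + 39744j² + 38088j + 12167 = 24(576j³ + 1656j² + 1587j + 506) + 23, so s³ ≡ 23 (mod 24).

Converse. Suppose s³ ≡ 23 (mod 24). The only residue r in {0, …, 23} with r³ ≡ 23 (mod 24) is r = 23, so s ≡ 23 (mod 24).

Both directions hold.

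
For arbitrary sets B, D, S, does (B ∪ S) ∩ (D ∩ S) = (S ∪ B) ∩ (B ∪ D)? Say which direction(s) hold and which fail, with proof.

(⊆) holds; (⊇) fails.

Reverse inclusion. This inclusion fails. Take B = {1}, D = ∅, S = ∅; then 1 ∈ (S ∪ B) ∩ (B ∪ D) but 1 ∉ (B ∪ S) ∩ (D ∩ S).

Forward inclusion. Let x ∈ (B ∪ S) ∩ (D ∩ S). Then either x ∈ D ∩ S and x ∉ B; or x ∈ B ∩ D ∩ S. In each case x ∈ (S ∪ B) ∩ (B ∪ D), so (B ∪ S) ∩ (D ∩ S) ⊆ (S ∪ B) ∩ (B ∪ D).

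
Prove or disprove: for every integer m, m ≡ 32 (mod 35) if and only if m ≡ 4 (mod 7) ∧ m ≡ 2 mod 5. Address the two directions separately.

Both implications hold.

[⇒] Suppose m ≡ 32 (mod 35); write m = 35j + 32. Since 7 ∣ 35, reducing mod 7 gives m ≡ 32 ≡ 4 (mod 7); since 5 ∣ 35, reducing mod 5 gives m ≡ 32 ≡ 2 (mod 5).

[⇐] Conversely, if m ≡ 4 (mod 7) and m ≡ 2 (mod 5), then by the Chinese remainder theorem m ≡ 32 (mod 35). This is exactly m ≡ 32 (mod 35).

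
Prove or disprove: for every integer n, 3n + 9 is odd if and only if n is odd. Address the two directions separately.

Neither implication holds.

(⇒) This fails: n = 2 gives 3n + 9 = 15, which is odd, but 2 is even, not odd.

(⇐) This also fails: n = 7 is odd, but 3n + 9 = 30 is even, not odd.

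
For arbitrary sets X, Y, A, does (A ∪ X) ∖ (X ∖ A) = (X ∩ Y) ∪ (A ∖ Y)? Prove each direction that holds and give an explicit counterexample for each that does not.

Both inclusions fail.

Forward inclusion. This inclusion fails. Take X = ∅, Y = {1}, A = {1}; then 1 ∈ (A ∪ X) ∖ (X ∖ A) but 1 ∉ (X ∩ Y) ∪ (A ∖ Y).

Reverse inclusion. This inclusion fails. Take X = {1}, Y = {1}, A = ∅; then 1 ∈ (X ∩ Y) ∪ (A ∖ Y) but 1 ∉ (A ∪ X) ∖ (X ∖ A).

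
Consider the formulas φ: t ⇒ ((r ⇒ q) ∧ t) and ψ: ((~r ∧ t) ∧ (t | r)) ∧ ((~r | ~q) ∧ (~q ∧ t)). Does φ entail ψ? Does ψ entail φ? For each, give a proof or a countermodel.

(⇐) Assume the antecedent. If q is true, the antecedent cannot hold. If q is false, the antecedent forces (q = F, t = T, r = F), and t ⇒ ((r ⇒ q) ∧ t) holds there. Either way t ⇒ ((r ⇒ q) ∧ t) holds.

(⇒) This fails. Under q = F, t = F, r = F, the left side is true but the right side is false.

(⇒) fails; (⇐) holds.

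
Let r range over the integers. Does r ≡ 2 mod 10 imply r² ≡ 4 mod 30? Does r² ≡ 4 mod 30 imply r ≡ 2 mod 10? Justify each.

(⇒) fails and (⇐) fails.

(⇒) This fails: take r = 12. Then 12 ≡ 2 (mod 10), but 12² = 144 ≡ 24 (mod 30), not 4.

(⇐) This fails: take r = 8. Then 8² = 64 ≡ 4 (mod 30), yet 8 ≡ 8 (mod 10), not 2.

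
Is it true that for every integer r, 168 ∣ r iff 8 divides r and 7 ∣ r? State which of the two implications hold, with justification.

[⇐] This fails: take r = 56. Both 8 ∣ 56 and 7 ∣ 56, yet 56 is not a multiple of 168 (since 56 = 0·168 + 56), so 168 ∤ 56.

[⇒] If 168 ∣ r, write r = 168q. Since 168 = 21·8, r = 8·(21q), so 8 ∣ r; and since 168 = 24·7, r = 7·(24q), so 7 ∣ r.

Only the forward direction holds.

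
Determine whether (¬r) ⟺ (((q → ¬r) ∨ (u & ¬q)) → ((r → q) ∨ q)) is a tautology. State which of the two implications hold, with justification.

(⇐) This fails. Under r = T, q = T, u = F, the left side is false but the right side is true.

(⇒) Assume the antecedent. If r is true, the antecedent cannot hold. If r is false, the consequent reduces to true regardless of the other variables. Either way the consequent holds.

The forward direction holds; the converse fails.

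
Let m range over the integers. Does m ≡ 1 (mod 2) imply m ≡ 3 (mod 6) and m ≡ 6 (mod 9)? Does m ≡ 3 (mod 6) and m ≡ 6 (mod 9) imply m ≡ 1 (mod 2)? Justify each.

Not equivalent: only (⇐) holds.

(⟸) If m ≡ 3 (mod 6) and m ≡ 6 (mod 9), then by the Chinese remainder theorem m ≡ 15 (mod 18). Since 15 ≡ 1 (mod 2) and 2 ∣ 18, we get m ≡ 1 (mod 2).

(⟹) This fails: m = 1 gives 1 ≡ 1 (mod 2) but 1 ≡ 1 (mod 6), so the conjunction on the right does not hold.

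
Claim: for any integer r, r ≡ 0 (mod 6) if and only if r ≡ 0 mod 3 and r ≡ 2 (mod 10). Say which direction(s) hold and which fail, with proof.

(⇒) This fails: r = 0 gives 0 ≡ 0 (mod 6) but 0 ≡ 0 (mod 10), so the conjunction on the right does not hold.

(⇐) Conversely, if r ≡ 0 (mod 3) and r ≡ 2 (mod 10), then by the Chinese remainder theorem r ≡ 12 (mod 30). Since 12 ≡ 0 (mod 6) and 6 ∣ 30, we get r ≡ 0 (mod 6).

Not equivalent: only (⇐) holds.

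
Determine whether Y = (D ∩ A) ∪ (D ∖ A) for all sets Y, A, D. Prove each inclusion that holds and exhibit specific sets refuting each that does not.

Forward inclusion. This inclusion fails. Take Y = {1}, A = ∅, D = ∅; then 1 ∈ Y but 1 ∉ (D ∩ A) ∪ (D ∖ A).

Reverse inclusion. This inclusion fails. Take Y = ∅, A = ∅, D = {1}; then 1 ∈ (D ∩ A) ∪ (D ∖ A) but 1 ∉ Y.

(⊆) fails and (⊇) fails.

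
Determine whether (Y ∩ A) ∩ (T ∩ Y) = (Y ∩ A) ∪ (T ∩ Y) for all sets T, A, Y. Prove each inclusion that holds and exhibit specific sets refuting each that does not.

(⊇) This inclusion fails. Take T = {1}, A = ∅, Y = {1}; then 1 ∈ (Y ∩ A) ∪ (T ∩ Y) but 1 ∉ (Y ∩ A) ∩ (T ∩ Y).

(⊆) Let x ∈ (Y ∩ A) ∩ (T ∩ Y). Then x ∈ T ∩ A ∩ Y, from which x ∈ (Y ∩ A) ∪ (T ∩ Y).

Only the forward inclusion holds.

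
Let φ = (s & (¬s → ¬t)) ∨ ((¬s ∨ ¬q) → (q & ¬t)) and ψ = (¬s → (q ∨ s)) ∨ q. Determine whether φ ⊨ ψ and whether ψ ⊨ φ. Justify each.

(→) Assume the antecedent. If s is true, (¬s → (q ∨ s)) ∨ q reduces to true regardless of the other variables. If s is false, the antecedent forces (s = F, t = F, q = T), and (¬s → (q ∨ s)) ∨ q holds there. Either way (¬s → (q ∨ s)) ∨ q holds.

(←) This fails. Under s = F, t = T, q = T, the left side is false but the right side is true.

Not equivalent: only (⇒) holds.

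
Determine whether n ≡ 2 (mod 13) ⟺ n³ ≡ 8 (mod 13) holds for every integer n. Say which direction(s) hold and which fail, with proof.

The forward direction holds; the converse fails.

[⇒] Suppose n ≡ 2 (mod 13). Write n = 13j + 2. Then (13j + 2)³ = 2197j³ + 1014j² + 156j + 8 = 13(169j³ + 78j² + 12j) + 8, so n³ ≡ 8 (mod 13).

[⇐] This fails: take n = 5. Then 5³ = 125 ≡ 8 (mod 13), yet 5 ≡ 5 (mod 13), not 2.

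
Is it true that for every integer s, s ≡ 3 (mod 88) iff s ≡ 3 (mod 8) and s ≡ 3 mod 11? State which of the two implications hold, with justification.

Both directions hold; the statement is true.

[⇒] Suppose s ≡ 3 (mod 88); write s = 88j + 3. Since 8 ∣ 88, reducing mod 8 gives s ≡ 3 (mod 8); since 11 ∣ 88, reducing mod 11 gives s ≡ 3 (mod 11).

[⇐] Conversely, if s ≡ 3 (mod 8) and s ≡ 3 (mod 11), then by the Chinese remainder theorem s ≡ 3 (mod 88). This is exactly s ≡ 3 (mod 88).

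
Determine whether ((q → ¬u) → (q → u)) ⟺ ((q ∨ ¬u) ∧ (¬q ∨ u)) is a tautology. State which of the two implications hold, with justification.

Only the reverse direction holds.

[⇐] Assume the antecedent. If q is true, the antecedent forces (q = T, u = T), and (q → ¬u) → (q → u) holds there. If q is false, (q → ¬u) → (q → u) reduces to true regardless of the other variables. Either way (q → ¬u) → (q → u) holds.

[⇒] This fails. Under q = F, u = T, the left side is true but the right side is false.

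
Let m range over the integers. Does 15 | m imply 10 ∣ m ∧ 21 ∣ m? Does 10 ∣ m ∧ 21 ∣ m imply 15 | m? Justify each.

The forward direction fails; the converse holds.

[⇒] This fails: take m = 15. Certainly 15 ∣ 15, but 10 ∤ 15.

[⇐] Suppose 10 ∣ m and 21 ∣ m. Any common multiple of 10 and 21 is a multiple of their lcm; here gcd(10, 21) = 1, so lcm(10, 21) = 10·21 = 210, so 210 ∣ m. Since 15 ∣ 210, it follows that 15 ∣ m.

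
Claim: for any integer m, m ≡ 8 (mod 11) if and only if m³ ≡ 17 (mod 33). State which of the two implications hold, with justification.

Only the converse holds.

(⇒) This fails: take m = 19. Then 19 ≡ 8 (mod 11), but 19³ = 6859 ≡ 28 (mod 33), not 17.

(⇐) Conversely, the residues r modulo 33 with r³ ≡ 17 (mod 33) are exactly {8}, and each is ≡ 8 (mod 11).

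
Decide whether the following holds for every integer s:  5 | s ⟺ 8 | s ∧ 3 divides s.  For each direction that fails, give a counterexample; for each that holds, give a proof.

(⟹) This fails: take s = 5. Certainly 5 ∣ 5, but 8 ∤ 5.

(⟸) This fails: take s = 24. Both 8 ∣ 24 and 3 ∣ 24, yet 24 is not a multiple of 5 (since 24 = 4·5 + 4), so 5 ∤ 24.

Neither direction holds.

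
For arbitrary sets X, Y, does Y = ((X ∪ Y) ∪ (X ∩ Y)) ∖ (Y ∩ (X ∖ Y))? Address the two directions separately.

(⊆) holds; (⊇) fails.

(⊆) Let x ∈ Y. Then either x ∈ Y and x ∉ X; or x ∈ X ∩ Y. In each case x ∈ ((X ∪ Y) ∪ (X ∩ Y)) ∖ (Y ∩ (X ∖ Y)), so Y ⊆ ((X ∪ Y) ∪ (X ∩ Y)) ∖ (Y ∩ (X ∖ Y)).

(⊇) This inclusion fails. Take X = {1}, Y = ∅; then 1 ∈ ((X ∪ Y) ∪ (X ∩ Y)) ∖ (Y ∩ (X ∖ Y)) but 1 ∉ Y.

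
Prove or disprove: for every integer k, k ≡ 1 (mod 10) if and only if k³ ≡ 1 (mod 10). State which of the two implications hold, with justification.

The biconditional holds.

(→) Suppose k ≡ 1 (mod 10). Write k = 10j + 1. Then (10j + 1)³ = 1000j³ + 300j² + 30j + 1 = 10(100j³ + 30j² + 3j) + 1, so k³ ≡ 1 (mod 10).

(←) Conversely, suppose k³ ≡ 1 (mod 10). The only residue r in {0, …, 9} with r³ ≡ 1 (mod 10) is r = 1, so k ≡ 1 (mod 10).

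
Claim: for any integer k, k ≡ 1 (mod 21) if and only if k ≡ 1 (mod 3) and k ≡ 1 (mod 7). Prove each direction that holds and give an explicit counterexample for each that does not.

(⇒) Suppose k ≡ 1 (mod 21); write k = 21j + 1. Since 3 ∣ 21, reducing mod 3 gives k ≡ 1 (mod 3); since 7 ∣ 21, reducing mod 7 gives k ≡ 1 (mod 7).

(⇐) Conversely, if k ≡ 1 (mod 3) and k ≡ 1 (mod 7), then by the Chinese remainder theorem k ≡ 1 (mod 21). This is exactly k ≡ 1 (mod 21).

Both implications hold.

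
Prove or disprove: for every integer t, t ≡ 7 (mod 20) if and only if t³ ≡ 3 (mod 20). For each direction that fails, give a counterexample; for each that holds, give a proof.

(→) Suppose t ≡ 7 (mod 20). Write t = 20j + 7. Then (20j + 7)³ = 8000j³ + 8400j² + 2940j + 343 = 20(400j³ + 420j² + 147j + 17) + 3, so t³ ≡ 3 (mod 20).

(←) Conversely, suppose t³ ≡ 3 (mod 20). The only residue r in {0, …, 19} with r³ ≡ 3 (mod 20) is r = 7, so t ≡ 7 (mod 20).

Equivalent; both directions hold.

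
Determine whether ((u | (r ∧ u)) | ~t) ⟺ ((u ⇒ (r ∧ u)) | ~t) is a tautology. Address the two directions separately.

Neither direction holds.

Forward direction. This fails. Under t = T, u = T, r = F, the left side is true but the right side is false.

Converse. This fails. Under t = T, u = F, r = F, the left side is false but the right side is true.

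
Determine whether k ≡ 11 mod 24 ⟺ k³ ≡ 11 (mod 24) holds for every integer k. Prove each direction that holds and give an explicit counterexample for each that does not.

(⟹) Suppose k ≡ 11 mod 24. Write k = 24j + 11. Then (24j + 11)³ = 13824j³ + 19008j² + 8712j + 1331 = 24(576j³ + 792j² + 363j + 55) + 11, so k³ ≡ 11 (mod 24).

(⟸) Conversely, suppose k³ ≡ 11 (mod 24). The only residue r in {0, …, 23} with r³ ≡ 11 (mod 24) is r = 11, so k ≡ 11 (mod 24).

Both directions hold.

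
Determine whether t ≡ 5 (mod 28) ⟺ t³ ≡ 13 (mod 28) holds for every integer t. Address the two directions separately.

(⟹) Suppose t ≡ 5 (mod 28). Write t = 28j + 5. Then (28j + 5)³ = 21952j³ + 11760j² + 2100j + 125 = 28(784j³ + 420j² + 75j + 4) + 13, so t³ ≡ 13 (mod 28).

(⟸) This fails: take t = 13. Then 13³ = 2197 ≡ 13 (mod 28), yet 13 ≡ 13 (mod 28), not 5.

Only the forward implication holds.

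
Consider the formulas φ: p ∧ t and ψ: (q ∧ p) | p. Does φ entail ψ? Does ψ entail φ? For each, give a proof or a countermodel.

Only the forward direction holds.

(⇒) Assume the antecedent. If q is true, the antecedent forces (q = T, p = T, t = T), and (q ∧ p) | p holds there. If q is false, the antecedent forces (q = F, p = T, t = T), and (q ∧ p) | p holds there. Either way (q ∧ p) | p holds.

(⇐) This fails. Under q = F, p = T, t = F, the left side is false but the right side is true.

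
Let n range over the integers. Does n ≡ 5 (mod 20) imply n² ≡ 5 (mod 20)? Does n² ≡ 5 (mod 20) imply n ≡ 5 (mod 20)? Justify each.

[⇐] This fails: take n = 15. Then 15² = 225 ≡ 5 (mod 20), yet 15 ≡ 15 (mod 20), not 5.

[⇒] Suppose n ≡ 5 (mod 20). Write n = 20j + 5. Then (20j + 5)² = 400j² + 200j + 25 = 20(20j² + 10j + 1) + 5, so n² ≡ 5 (mod 20).

Only the forward direction holds.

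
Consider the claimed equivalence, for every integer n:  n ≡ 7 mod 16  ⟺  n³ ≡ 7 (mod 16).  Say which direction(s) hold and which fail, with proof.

[⇒] Suppose n ≡ 7 mod 16. Write n = 16j + 7. Then (16j + 7)³ = 4096j³ + 5376j² + 2352j + 343 = 16(256j³ + 336j² + 147j + 21) + 7, so n³ ≡ 7 (mod 16).

[⇐] Conversely, suppose n³ ≡ 7 (mod 16). The only residue r in {0, …, 15} with r³ ≡ 7 (mod 16) is r = 7, so n ≡ 7 (mod 16).

Equivalent; both directions hold.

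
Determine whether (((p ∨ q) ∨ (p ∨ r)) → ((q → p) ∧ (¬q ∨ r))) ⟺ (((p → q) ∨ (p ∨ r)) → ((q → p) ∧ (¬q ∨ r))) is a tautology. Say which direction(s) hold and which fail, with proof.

(⇒) Assume the antecedent. If q is true, the antecedent forces (r = T, p = T, q = T), and the consequent holds there. If q is false, the consequent reduces to true regardless of the other variables. Either way the consequent holds.

(⇐) Assume the antecedent. If q is true, the antecedent forces (r = T, p = T, q = T), and the consequent holds there. If q is false, the consequent reduces to true regardless of the other variables. Either way the consequent holds.

Both implications hold.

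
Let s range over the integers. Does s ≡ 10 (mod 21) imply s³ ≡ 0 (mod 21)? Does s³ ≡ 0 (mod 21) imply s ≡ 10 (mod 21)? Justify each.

Neither implication holds.

Forward direction. This fails: take s = 10. Then 10 ≡ 10 (mod 21), but 10³ = 1000 ≡ 13 (mod 21), not 0.

Converse. This fails: take s = 0. Then 0³ = 0 ≡ 0 (mod 21), yet 0 ≡ 0 (mod 21), not 10.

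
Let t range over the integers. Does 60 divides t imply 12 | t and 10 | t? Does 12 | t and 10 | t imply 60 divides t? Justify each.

The biconditional holds.

(⇒) If 60 ∣ t, write t = 60q. Since 60 = 5·12, t = 12·(5q), so 12 ∣ t; and since 60 = 6·10, t = 10·(6q), so 10 ∣ t.

(⇐) Suppose 12 ∣ t and 10 ∣ t. Any common multiple of 12 and 10 is a multiple of their lcm; here lcm(12, 10) = 12·10/gcd(12, 10) = 120/2 = 60, so 60 ∣ t.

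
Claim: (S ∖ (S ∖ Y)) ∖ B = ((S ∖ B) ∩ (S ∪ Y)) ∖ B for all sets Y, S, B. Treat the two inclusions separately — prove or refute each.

(⊆) holds; (⊇) fails.

(⊆) Let x ∈ (S ∖ (S ∖ Y)) ∖ B. Then x ∈ Y ∩ S and x ∉ B, from which x ∈ ((S ∖ B) ∩ (S ∪ Y)) ∖ B.

(⊇) This inclusion fails. Take Y = ∅, S = {1}, B = ∅; then 1 ∈ ((S ∖ B) ∩ (S ∪ Y)) ∖ B but 1 ∉ (S ∖ (S ∖ Y)) ∖ B.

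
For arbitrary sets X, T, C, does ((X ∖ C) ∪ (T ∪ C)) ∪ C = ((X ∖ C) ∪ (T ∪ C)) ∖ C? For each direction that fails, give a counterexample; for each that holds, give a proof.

(⟹) This inclusion fails. Take X = ∅, T = ∅, C = {1}; then 1 ∈ ((X ∖ C) ∪ (T ∪ C)) ∪ C but 1 ∉ ((X ∖ C) ∪ (T ∪ C)) ∖ C.

(⟸) Let x ∈ ((X ∖ C) ∪ (T ∪ C)) ∖ C. Then either x ∈ X and x ∉ T, C; or x ∈ T and x ∉ X, C; or x ∈ X ∩ T and x ∉ C. In each case x ∈ ((X ∖ C) ∪ (T ∪ C)) ∪ C, so ((X ∖ C) ∪ (T ∪ C)) ∖ C ⊆ ((X ∖ C) ∪ (T ∪ C)) ∪ C.

Only the reverse inclusion holds.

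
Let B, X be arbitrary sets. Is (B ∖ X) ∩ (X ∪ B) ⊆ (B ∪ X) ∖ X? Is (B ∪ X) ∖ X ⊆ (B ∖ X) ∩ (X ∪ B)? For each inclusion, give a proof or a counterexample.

Both inclusions hold; the sets are equal.

Forward inclusion. Let x ∈ (B ∖ X) ∩ (X ∪ B). Then x ∈ B and x ∉ X, from which x ∈ (B ∪ X) ∖ X.

Reverse inclusion. Let x ∈ (B ∪ X) ∖ X. Then x ∈ B and x ∉ X, from which x ∈ (B ∖ X) ∩ (X ∪ B).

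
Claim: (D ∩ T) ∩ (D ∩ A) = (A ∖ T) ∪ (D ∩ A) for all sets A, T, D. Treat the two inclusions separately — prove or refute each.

The sets are not equal: only the forward inclusion holds.

(⊇) This inclusion fails. Take A = {1}, T = ∅, D = ∅; then 1 ∈ (A ∖ T) ∪ (D ∩ A) but 1 ∉ (D ∩ T) ∩ (D ∩ A).

(⊆) Let x ∈ (D ∩ T) ∩ (D ∩ A). Then x ∈ A ∩ T ∩ D, from which x ∈ (A ∖ T) ∪ (D ∩ A).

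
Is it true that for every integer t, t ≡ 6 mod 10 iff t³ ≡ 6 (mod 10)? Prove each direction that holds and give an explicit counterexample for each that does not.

(⟹) Suppose t ≡ 6 mod 10. Write t = 10j + 6. Then (10j + 6)³ = 1000j³ + 1800j² + 1080j + 216 = 10(100j³ + 180j² + 108j + 21) + 6, so t³ ≡ 6 (mod 10).

(⟸) For the converse, argue contrapositively. If t ≢ 6 (mod 10), then t is congruent to one of 0, 1, 2, 3, 4, 5, 7, 8, 9 modulo 10, and these give t³ ≡ 0, 1, 8, 7, 4, 5, 3, 2, 9 respectively — never 6.

Both implications hold.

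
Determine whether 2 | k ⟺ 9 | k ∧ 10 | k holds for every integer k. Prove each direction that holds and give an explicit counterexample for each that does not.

(⇒) fails; (⇐) holds.

Converse. Suppose 9 ∣ k and 10 ∣ k. Any common multiple of 9 and 10 is a multiple of their lcm; here gcd(9, 10) = 1, so lcm(9, 10) = 9·10 = 90, so 90 ∣ k. Since 2 ∣ 90, it follows that 2 ∣ k.

Forward direction. This fails: take k = 2. Certainly 2 ∣ 2, but 9 ∤ 2.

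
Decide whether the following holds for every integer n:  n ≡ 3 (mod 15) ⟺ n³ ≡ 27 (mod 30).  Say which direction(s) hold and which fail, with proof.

Not equivalent: only (⇐) holds.

(⇒) This fails: take n = 18. Then 18 ≡ 3 (mod 15), but 18³ = 5832 ≡ 12 (mod 30), not 27.

(⇐) Conversely, the residues r modulo 30 with r³ ≡ 27 (mod 30) are exactly {3}, and each is ≡ 3 (mod 15).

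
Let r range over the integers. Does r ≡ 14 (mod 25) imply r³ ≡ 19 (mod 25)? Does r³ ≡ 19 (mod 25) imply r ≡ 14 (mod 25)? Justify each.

Equivalent; both directions hold.

Forward direction. Suppose r ≡ 14 (mod 25). Write r = 25j + 14. Then (25j + 14)³ = 15625j³ + 26250j² + 14700j + 2744 = 25(625j³ + 1050j² + 588j + 109) + 19, so r³ ≡ 19 (mod 25).

Converse. Suppose r³ ≡ 19 (mod 25). The only residue r in {0, …, 24} with r³ ≡ 19 (mod 25) is r = 14, so r ≡ 14 (mod 25).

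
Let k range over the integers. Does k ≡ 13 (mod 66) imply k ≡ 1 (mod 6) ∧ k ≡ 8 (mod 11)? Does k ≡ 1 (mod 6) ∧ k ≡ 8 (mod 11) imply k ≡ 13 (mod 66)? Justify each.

(⇒) fails and (⇐) fails.

[⇒] This fails: k = 13 gives 13 ≡ 13 (mod 66) but 13 ≡ 2 (mod 11), so the conjunction on the right does not hold.

[⇐] This fails: k = 19 satisfies both congruences on the right (19 ≡ 1 mod 6 and 19 ≡ 8 mod 11) yet 19 ≡ 19 (mod 66), not 13.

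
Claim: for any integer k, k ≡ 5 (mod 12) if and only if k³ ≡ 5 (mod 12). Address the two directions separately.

The biconditional holds.

[⇐] Suppose k³ ≡ 5 (mod 12). The only residue r in {0, …, 11} with r³ ≡ 5 (mod 12) is r = 5, so k ≡ 5 (mod 12).

[⇒] Suppose k ≡ 5 (mod 12). Write k = 12j + 5. Then (12j + 5)³ = 1728j³ + 2160j² + 900j + 125 = 12(144j³ + 180j² + 75j + 10) + 5, so k³ ≡ 5 (mod 12).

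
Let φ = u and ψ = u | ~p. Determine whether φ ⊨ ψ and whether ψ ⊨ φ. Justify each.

Only the forward implication holds.

(⇐) This fails. Under p = F, u = F, the left side is false but the right side is true.

(⇒) Assume the antecedent. If p is true, the antecedent forces (p = T, u = T), and u | ~p holds there. If p is false, u | ~p reduces to true regardless of the other variables. Either way u | ~p holds.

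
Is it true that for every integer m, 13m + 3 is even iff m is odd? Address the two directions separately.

Converse. Suppose m is odd; write m = 2j + 1. Then 13m + 3 = 13·(2j + 1) + 3 = 2·13j + 16, which is even.

Forward direction. Suppose 13m + 3 is even. Since 13 is odd, 13m and m have the same parity, so 13m + 3 ≡ m + 3 (mod 2). As 3 is odd, 13m + 3 is even exactly when m is odd. Thus m is odd.

Both directions hold; the statement is true.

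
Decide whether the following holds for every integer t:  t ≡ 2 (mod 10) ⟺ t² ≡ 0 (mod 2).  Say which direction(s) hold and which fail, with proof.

(⟹) Suppose t ≡ 2 (mod 10). Then t² ≡ 2² = 4 (mod 10), and since 2 ∣ 10, also t² ≡ 0 (mod 2).

(⟸) This fails: take t = 0. Then 0² = 0 ≡ 0 (mod 2), yet 0 ≡ 0 (mod 10), not 2.

Only the forward direction holds.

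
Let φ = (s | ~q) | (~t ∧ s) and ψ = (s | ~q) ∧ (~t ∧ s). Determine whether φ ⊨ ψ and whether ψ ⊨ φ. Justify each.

Only the reverse direction holds.

(⇒) This fails. Under s = F, t = F, q = F, the left side is true but the right side is false.

(⇐) Assume the antecedent. If s is true, (s | ~q) | (~t ∧ s) reduces to true regardless of the other variables. If s is false, the antecedent cannot hold. Either way (s | ~q) | (~t ∧ s) holds.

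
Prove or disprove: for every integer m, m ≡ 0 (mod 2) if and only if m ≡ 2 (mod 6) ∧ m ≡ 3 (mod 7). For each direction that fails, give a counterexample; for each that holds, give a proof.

The forward direction fails; the converse holds.

(⇐) If m ≡ 2 (mod 6) and m ≡ 3 (mod 7), then by the Chinese remainder theorem m ≡ 38 (mod 42). Since 38 ≡ 0 (mod 2) and 2 ∣ 42, we get m ≡ 0 (mod 2).

(⇒) This fails: m = 0 gives 0 ≡ 0 (mod 2) but 0 ≡ 0 (mod 6), so the conjunction on the right does not hold.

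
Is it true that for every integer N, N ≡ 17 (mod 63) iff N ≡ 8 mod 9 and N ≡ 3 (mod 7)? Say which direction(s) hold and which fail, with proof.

(→) Suppose N ≡ 17 (mod 63); write N = 63j + 17. Since 9 ∣ 63, reducing mod 9 gives N ≡ 17 ≡ 8 (mod 9); since 7 ∣ 63, reducing mod 7 gives N ≡ 17 ≡ 3 (mod 7).

(←) Conversely, if N ≡ 8 (mod 9) and N ≡ 3 (mod 7), then by the Chinese remainder theorem N ≡ 17 (mod 63). This is exactly N ≡ 17 (mod 63).

The biconditional holds.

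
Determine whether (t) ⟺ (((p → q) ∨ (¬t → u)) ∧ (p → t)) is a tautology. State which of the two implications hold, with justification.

(⟸) This fails. Under t = F, u = F, p = F, q = F, the left side is false but the right side is true.

(⟹) Assume the antecedent. If t is true, ((p → q) ∨ (¬t → u)) ∧ (p → t) reduces to true regardless of the other variables. If t is false, the antecedent cannot hold. Either way ((p → q) ∨ (¬t → u)) ∧ (p → t) holds.

The forward direction holds; the converse fails.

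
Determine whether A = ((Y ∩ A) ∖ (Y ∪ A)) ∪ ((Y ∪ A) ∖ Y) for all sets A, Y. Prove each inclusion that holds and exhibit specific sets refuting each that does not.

(⊆) This inclusion fails. Take A = {1}, Y = {1}; then 1 ∈ A but 1 ∉ ((Y ∩ A) ∖ (Y ∪ A)) ∪ ((Y ∪ A) ∖ Y).

(⊇) Let x ∈ ((Y ∩ A) ∖ (Y ∪ A)) ∪ ((Y ∪ A) ∖ Y). Then x ∈ A and x ∉ Y, from which x ∈ A.

The sets are not equal: only the reverse inclusion holds.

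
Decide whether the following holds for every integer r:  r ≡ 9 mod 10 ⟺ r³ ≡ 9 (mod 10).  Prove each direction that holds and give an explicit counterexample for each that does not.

Both implications hold.

(⟹) Suppose r ≡ 9 mod 10. Write r = 10j + 9. Then (10j + 9)³ = 1000j³ + 2700j² + 2430j + 729 = 10(100j³ + 270j² + 243j + 72) + 9, so r³ ≡ 9 (mod 10).

(⟸) Conversely, suppose r³ ≡ 9 (mod 10). The only residue r in {0, …, 9} with r³ ≡ 9 (mod 10) is r = 9, so r ≡ 9 (mod 10).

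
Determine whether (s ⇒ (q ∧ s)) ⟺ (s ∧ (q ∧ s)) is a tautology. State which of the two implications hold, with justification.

(⇒) This fails. Under s = F, q = F, the left side is true but the right side is false.

(⇐) Assume the antecedent. If s is true, the antecedent forces (s = T, q = T), and s ⇒ (q ∧ s) holds there. If s is false, the antecedent cannot hold. Either way s ⇒ (q ∧ s) holds.

Not equivalent: only (⇐) holds.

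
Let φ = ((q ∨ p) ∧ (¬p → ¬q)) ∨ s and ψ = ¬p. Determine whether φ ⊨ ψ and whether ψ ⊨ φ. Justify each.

[⇒] This fails. Under q = F, p = T, s = F, the left side is true but the right side is false.

[⇐] This fails. Under q = F, p = F, s = F, the left side is false but the right side is true.

Neither implication holds.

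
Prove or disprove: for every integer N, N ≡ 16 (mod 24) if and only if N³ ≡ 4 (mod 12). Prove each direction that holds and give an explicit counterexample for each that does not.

Forward direction. Suppose N ≡ 16 (mod 24). Then N³ ≡ 16³ = 4096 (mod 24), and since 12 ∣ 24, also N³ ≡ 4 (mod 12).

Converse. This fails: take N = 4. Then 4³ = 64 ≡ 4 (mod 12), yet 4 ≡ 4 (mod 24), not 16.

The forward direction holds; the converse fails.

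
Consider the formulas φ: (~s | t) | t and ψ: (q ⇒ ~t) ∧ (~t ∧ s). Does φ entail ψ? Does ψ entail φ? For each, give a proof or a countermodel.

(⟹) This fails. Under q = F, t = F, s = F, the left side is true but the right side is false.

(⟸) This fails. Under q = F, t = F, s = T, the left side is false but the right side is true.

Neither direction holds.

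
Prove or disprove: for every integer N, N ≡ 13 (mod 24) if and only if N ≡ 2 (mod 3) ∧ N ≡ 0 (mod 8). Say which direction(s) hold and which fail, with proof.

(⟹) This fails: N = 13 gives 13 ≡ 13 (mod 24) but 13 ≡ 1 (mod 3), so the conjunction on the right does not hold.

(⟸) This fails: N = 8 satisfies both congruences on the right (8 ≡ 2 mod 3 and 8 ≡ 0 mod 8) yet 8 ≡ 8 (mod 24), not 13.

Both directions fail.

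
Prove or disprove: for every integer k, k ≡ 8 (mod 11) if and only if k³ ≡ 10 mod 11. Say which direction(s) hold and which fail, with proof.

Forward direction. This fails: take k = 8. Then 8 ≡ 8 (mod 11), but 8³ = 512 ≡ 6 (mod 11), not 10.

Converse. This fails: take k = 10. Then 10³ = 1000 ≡ 10 (mod 11), yet 10 ≡ 10 (mod 11), not 8.

Both directions fail.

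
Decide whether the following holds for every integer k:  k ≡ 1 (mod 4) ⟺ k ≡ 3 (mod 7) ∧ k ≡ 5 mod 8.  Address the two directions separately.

The forward direction fails; the converse holds.

(→) This fails: k = 1 gives 1 ≡ 1 (mod 4) but 1 ≡ 1 (mod 7), so the conjunction on the right does not hold.

(←) Conversely, if k ≡ 3 (mod 7) and k ≡ 5 (mod 8), then by the Chinese remainder theorem k ≡ 45 (mod 56). Since 45 ≡ 1 (mod 4) and 4 ∣ 56, we get k ≡ 1 (mod 4).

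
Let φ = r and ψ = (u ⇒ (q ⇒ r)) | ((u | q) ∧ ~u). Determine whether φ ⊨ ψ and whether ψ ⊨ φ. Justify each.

Converse. This fails. Under u = F, q = F, r = F, the left side is false but the right side is true.

Forward direction. Assume the antecedent. If u is true, the antecedent forces (u = T, q = F, r = T) or (u = T, q = T, r = T), and (u ⇒ (q ⇒ r)) | ((u | q) ∧ ~u) holds there. If u is false, (u ⇒ (q ⇒ r)) | ((u | q) ∧ ~u) reduces to true regardless of the other variables. Either way (u ⇒ (q ⇒ r)) | ((u | q) ∧ ~u) holds.

The forward direction holds; the converse fails.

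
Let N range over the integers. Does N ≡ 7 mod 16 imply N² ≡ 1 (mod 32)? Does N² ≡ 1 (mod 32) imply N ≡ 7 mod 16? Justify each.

Neither implication holds.

(⟹) This fails: take N = 7. Then 7 ≡ 7 (mod 16), but 7² = 49 ≡ 17 (mod 32), not 1.

(⟸) This fails: take N = 1. Then 1² = 1 ≡ 1 (mod 32), yet 1 ≡ 1 (mod 16), not 7.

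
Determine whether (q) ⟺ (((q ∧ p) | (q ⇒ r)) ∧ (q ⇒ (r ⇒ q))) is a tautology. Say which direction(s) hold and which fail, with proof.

Neither direction holds.

[⇒] This fails. Under p = F, q = T, r = F, the left side is true but the right side is false.

[⇐] This fails. Under p = F, q = F, r = F, the left side is false but the right side is true.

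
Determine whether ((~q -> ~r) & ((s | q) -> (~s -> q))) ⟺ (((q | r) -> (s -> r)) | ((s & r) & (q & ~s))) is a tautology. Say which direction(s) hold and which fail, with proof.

(⇒) fails and (⇐) fails.

(→) This fails. Under s = T, r = F, q = T, the left side is true but the right side is false.

(←) This fails. Under s = F, r = T, q = F, the left side is false but the right side is true.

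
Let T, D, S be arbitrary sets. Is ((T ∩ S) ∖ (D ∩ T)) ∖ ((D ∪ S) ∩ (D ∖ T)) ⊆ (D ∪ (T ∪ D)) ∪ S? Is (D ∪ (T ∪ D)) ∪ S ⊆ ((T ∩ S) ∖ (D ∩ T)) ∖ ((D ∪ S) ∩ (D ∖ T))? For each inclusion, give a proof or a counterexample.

(⊆) Let x ∈ ((T ∩ S) ∖ (D ∩ T)) ∖ ((D ∪ S) ∩ (D ∖ T)). Then x ∈ T ∩ S and x ∉ D, from which x ∈ (D ∪ (T ∪ D)) ∪ S.

(⊇) This inclusion fails. Take T = {1}, D = ∅, S = ∅; then 1 ∈ (D ∪ (T ∪ D)) ∪ S but 1 ∉ ((T ∩ S) ∖ (D ∩ T)) ∖ ((D ∪ S) ∩ (D ∖ T)).

Only the forward inclusion holds.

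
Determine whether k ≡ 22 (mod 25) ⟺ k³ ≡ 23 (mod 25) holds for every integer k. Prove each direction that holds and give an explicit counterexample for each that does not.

(⇒) Suppose k ≡ 22 (mod 25). Write k = 25j + 22. Then (25j + 22)³ = 15625j³ + 41250j² + 36300j + 10648 = 25(625j³ + 1650j² + 1452j + 425) + 23, so k³ ≡ 23 (mod 25).

(⇐) Conversely, suppose k³ ≡ 23 (mod 25). The only residue r in {0, …, 24} with r³ ≡ 23 (mod 25) is r = 22, so k ≡ 22 (mod 25).

Both implications hold.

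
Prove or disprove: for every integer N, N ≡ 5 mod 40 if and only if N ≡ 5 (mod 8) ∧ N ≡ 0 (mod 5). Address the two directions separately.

Both directions hold.

(→) Suppose N ≡ 5 (mod 40); write N = 40j + 5. Since 8 ∣ 40, reducing mod 8 gives N ≡ 5 (mod 8); since 5 ∣ 40, reducing mod 5 gives N ≡ 5 ≡ 0 (mod 5).

(←) Conversely, if N ≡ 5 (mod 8) and N ≡ 0 (mod 5), then by the Chinese remainder theorem N ≡ 5 (mod 40). This is exactly N ≡ 5 (mod 40).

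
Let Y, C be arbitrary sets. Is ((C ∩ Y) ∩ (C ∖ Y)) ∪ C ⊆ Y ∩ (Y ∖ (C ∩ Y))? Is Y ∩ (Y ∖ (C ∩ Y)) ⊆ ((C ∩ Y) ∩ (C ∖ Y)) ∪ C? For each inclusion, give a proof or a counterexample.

(⟹) This inclusion fails. Take Y = ∅, C = {1}; then 1 ∈ ((C ∩ Y) ∩ (C ∖ Y)) ∪ C but 1 ∉ Y ∩ (Y ∖ (C ∩ Y)).

(⟸) This inclusion fails. Take Y = {1}, C = ∅; then 1 ∈ Y ∩ (Y ∖ (C ∩ Y)) but 1 ∉ ((C ∩ Y) ∩ (C ∖ Y)) ∪ C.

Both inclusions fail.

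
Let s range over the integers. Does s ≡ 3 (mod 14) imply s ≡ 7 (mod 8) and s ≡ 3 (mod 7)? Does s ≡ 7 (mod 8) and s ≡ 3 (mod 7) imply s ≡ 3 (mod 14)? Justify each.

Only the converse holds.

Forward direction. This fails: s = 17 gives 17 ≡ 3 (mod 14) but 17 ≡ 1 (mod 8), so the conjunction on the right does not hold.

Converse. If s ≡ 7 (mod 8) and s ≡ 3 (mod 7), then by the Chinese remainder theorem s ≡ 31 (mod 56). Since 31 ≡ 3 (mod 14) and 14 ∣ 56, we get s ≡ 3 (mod 14).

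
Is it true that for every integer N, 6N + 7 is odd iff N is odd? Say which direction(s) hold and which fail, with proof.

Not equivalent: only (⇐) holds.

(⟹) This fails: take N = 4. Then 6N + 7 = 31, which is odd, yet N = 4 is even, not odd.

(⟸) Suppose N is odd. Since 6 is even, 6N is even for every N, so 6N + 7 has the same parity as 7, which is odd. Hence 6N + 7 is odd.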